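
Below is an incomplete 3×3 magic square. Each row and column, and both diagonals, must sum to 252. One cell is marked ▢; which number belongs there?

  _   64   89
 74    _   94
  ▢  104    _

79

The remaining cell in row 1 is (1,1) = 252 − 153 = 99.
Row 2 must total 252; the given cells sum to 168, so (2,2) = 84.
Column 1: 99 + 74 + ? = 252, so (3,1) = 79.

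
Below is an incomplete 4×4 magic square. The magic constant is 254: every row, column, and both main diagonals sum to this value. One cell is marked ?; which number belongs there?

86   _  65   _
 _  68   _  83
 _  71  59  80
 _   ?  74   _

Using row 3: 71 + 59 + 80 + ? → (3,1) = 254 − 210 = 44.
The remaining cell in column 3 is (2,3) = 254 − 198 = 56.
Main diagonal needs 254; the known cells sum to 213, so (4,4) = 41.
Row 2 must total 254; the given cells sum to 207, so (2,1) = 47.
The remaining cell in column 1 is (4,1) = 254 − 177 = 77.
Column 4 must total 254; the given cells sum to 204, so (1,4) = 50.
Row 1 needs 254; the known cells sum to 201, so (1,2) = 53.
Row 4 needs 254; the known cells sum to 192, so (4,2) = 62.

62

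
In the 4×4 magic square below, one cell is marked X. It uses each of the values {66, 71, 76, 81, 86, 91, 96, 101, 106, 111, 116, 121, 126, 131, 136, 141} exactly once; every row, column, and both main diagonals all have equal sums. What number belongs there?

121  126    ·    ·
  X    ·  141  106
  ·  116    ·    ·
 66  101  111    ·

96

The 16 entries sum to 1656, so each line sums to 1656/4 = 414.
The remaining cell in row 4 is (4,4) = 414 − 278 = 136.
Column 2 needs 414; the known cells sum to 343, so (2,2) = 71.
Using main diagonal: 121 + 71 + 136 + ? → (3,3) = 414 − 328 = 86.
From anti-diagonal, 414 − (141 + 116 + 66) gives (1,4) = 91.
Row 1 needs 414; the known cells sum to 338, so (1,3) = 76.
From row 2, 414 − (71 + 141 + 106) gives (2,1) = 96.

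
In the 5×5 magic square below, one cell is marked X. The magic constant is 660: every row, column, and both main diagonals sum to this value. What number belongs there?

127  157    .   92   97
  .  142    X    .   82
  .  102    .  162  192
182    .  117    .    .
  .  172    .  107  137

147

From row 1, 660 − (127 + 157 + 92 + 97) gives (1,3) = 187.
Column 2: 157 + 142 + 102 + 172 + ? = 660, so (4,2) = 87.
The remaining cell in column 5 is (4,5) = 660 − 508 = 152.
Row 4 needs 660; the known cells sum to 538, so (4,4) = 122.
Column 4: 92 + 162 + 122 + 107 + ? = 660, so (2,4) = 177.
Main diagonal must total 660; the given cells sum to 528, so (3,3) = 132.
The remaining cell in anti-diagonal is (5,1) = 660 − 493 = 167.
Row 3 must total 660; the given cells sum to 588, so (3,1) = 72.
The remaining cell in row 5 is (5,3) = 660 − 583 = 77.
Column 1 needs 660; the known cells sum to 548, so (2,1) = 112.
Column 3 needs 660; the known cells sum to 513, so (2,3) = 147.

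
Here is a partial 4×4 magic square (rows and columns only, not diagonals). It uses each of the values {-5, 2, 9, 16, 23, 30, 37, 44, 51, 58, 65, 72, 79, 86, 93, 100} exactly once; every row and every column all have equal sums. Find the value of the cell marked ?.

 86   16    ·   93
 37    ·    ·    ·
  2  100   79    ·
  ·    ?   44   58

23

The 16 entries sum to 760, so each line sums to 760/4 = 190.
Row 1 needs 190; the known cells sum to 195, so (1,3) = -5.
Row 3 needs 190; the known cells sum to 181, so (3,4) = 9.
Using column 1: 86 + 37 + 2 + ? → (4,1) = 190 − 125 = 65.
From column 3, 190 − (-5 + 79 + 44) gives (2,3) = 72.
Using column 4: 93 + 9 + 58 + ? → (2,4) = 190 − 160 = 30.
Row 2: 37 + 72 + 30 + ? = 190, so (2,2) = 51.
Row 4 must total 190; the given cells sum to 167, so (4,2) = 23.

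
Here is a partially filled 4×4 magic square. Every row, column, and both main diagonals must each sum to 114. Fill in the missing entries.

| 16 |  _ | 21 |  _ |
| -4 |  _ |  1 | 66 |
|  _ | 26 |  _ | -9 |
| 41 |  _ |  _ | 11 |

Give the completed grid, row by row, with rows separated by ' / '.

16 31 21 46 / -4 51 1 66 / 61 26 36 -9 / 41 6 56 11

Using row 2: -4 + 1 + 66 + ? → (2,2) = 114 − 63 = 51.
Column 1 must total 114; the given cells sum to 53, so (3,1) = 61.
Column 4 must total 114; the given cells sum to 68, so (1,4) = 46.
Using main diagonal: 16 + 51 + 11 + ? → (3,3) = 114 − 78 = 36.
From row 1, 114 − (16 + 21 + 46) gives (1,2) = 31.
Column 2 needs 114; the known cells sum to 108, so (4,2) = 6.
Column 3: 21 + 1 + 36 + ? = 114, so (4,3) = 56.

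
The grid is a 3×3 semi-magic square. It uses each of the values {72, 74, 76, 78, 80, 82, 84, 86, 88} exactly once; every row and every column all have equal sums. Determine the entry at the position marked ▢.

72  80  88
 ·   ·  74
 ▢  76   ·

The 9 entries sum to 720, so each line sums to 720/3 = 240.
Using column 2: 80 + 76 + ? → (2,2) = 240 − 156 = 84.
The remaining cell in column 3 is (3,3) = 240 − 162 = 78.
Using row 2: 84 + 74 + ? → (2,1) = 240 − 158 = 82.
Row 3: 76 + 78 + ? = 240, so (3,1) = 86.

86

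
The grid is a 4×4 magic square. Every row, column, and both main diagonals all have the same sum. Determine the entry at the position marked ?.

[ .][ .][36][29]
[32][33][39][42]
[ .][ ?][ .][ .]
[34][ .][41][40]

Row 2 is complete and sums to 146; that is the magic constant.
Row 4 must total 146; the given cells sum to 115, so (4,2) = 31.
From column 3, 146 − (36 + 39 + 41) gives (3,3) = 30.
Using column 4: 29 + 42 + 40 + ? → (3,4) = 146 − 111 = 35.
The remaining cell in main diagonal is (1,1) = 146 − 103 = 43.
The remaining cell in anti-diagonal is (3,2) = 146 − 102 = 44.

44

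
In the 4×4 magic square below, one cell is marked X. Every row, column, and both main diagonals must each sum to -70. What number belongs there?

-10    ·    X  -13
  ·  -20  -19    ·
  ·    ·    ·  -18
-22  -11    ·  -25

-24

The remaining cell in row 4 is (4,3) = -70 − (-58) = -12.
Using column 4: -13 + (-18) + (-25) + ? → (2,4) = -70 − (-56) = -14.
Main diagonal needs -70; the known cells sum to -55, so (3,3) = -15.
Anti-diagonal needs -70; the known cells sum to -54, so (3,2) = -16.
Row 2 must total -70; the given cells sum to -53, so (2,1) = -17.
Using row 3: -16 + (-15) + (-18) + ? → (3,1) = -70 − (-49) = -21.
From column 2, -70 − (-20 + (-16) + (-11)) gives (1,2) = -23.
The remaining cell in column 3 is (1,3) = -70 − (-46) = -24.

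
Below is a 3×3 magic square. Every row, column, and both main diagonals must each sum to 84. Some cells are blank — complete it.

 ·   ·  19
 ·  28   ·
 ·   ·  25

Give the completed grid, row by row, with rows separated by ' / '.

31 34 19 / 16 28 40 / 37 22 25

Column 3 needs 84; the known cells sum to 44, so (2,3) = 40.
The remaining cell in main diagonal is (1,1) = 84 − 53 = 31.
Anti-diagonal needs 84; the known cells sum to 47, so (3,1) = 37.
The remaining cell in row 1 is (1,2) = 84 − 50 = 34.
Row 2 needs 84; the known cells sum to 68, so (2,1) = 16.
Using row 3: 37 + 25 + ? → (3,2) = 84 − 62 = 22.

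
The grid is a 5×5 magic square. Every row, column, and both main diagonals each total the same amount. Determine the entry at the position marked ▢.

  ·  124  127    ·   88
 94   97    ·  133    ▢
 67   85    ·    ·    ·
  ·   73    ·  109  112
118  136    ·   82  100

Column 2 is complete and sums to 515; that is the magic constant.
The remaining cell in row 5 is (5,3) = 515 − 436 = 79.
From anti-diagonal, 515 − (88 + 133 + 73 + 118) gives (3,3) = 103.
The remaining cell in main diagonal is (1,1) = 515 − 409 = 106.
Row 1: 106 + 124 + 127 + 88 + ? = 515, so (1,4) = 70.
Column 1 must total 515; the given cells sum to 385, so (4,1) = 130.
From column 4, 515 − (70 + 133 + 109 + 82) gives (3,4) = 121.
Using row 3: 67 + 85 + 103 + 121 + ? → (3,5) = 515 − 376 = 139.
Using row 4: 130 + 73 + 109 + 112 + ? → (4,3) = 515 − 424 = 91.
Column 3 needs 515; the known cells sum to 400, so (2,3) = 115.
Column 5: 88 + 139 + 112 + 100 + ? = 515, so (2,5) = 76.

76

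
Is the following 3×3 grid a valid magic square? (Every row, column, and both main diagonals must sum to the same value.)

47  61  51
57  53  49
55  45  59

Row 1: 47 + 61 + 51 = 159.
Row 2: 57 + 53 + 49 = 159.
Row 3: 55 + 45 + 59 = 159.
Column 1: 47 + 57 + 55 = 159.
Column 2: 61 + 53 + 45 = 159.
Column 3: 51 + 49 + 59 = 159.
Main diagonal: 47 + 53 + 59 = 159.
Anti-diagonal: 51 + 53 + 55 = 159.
All lines sum to 159.

Yes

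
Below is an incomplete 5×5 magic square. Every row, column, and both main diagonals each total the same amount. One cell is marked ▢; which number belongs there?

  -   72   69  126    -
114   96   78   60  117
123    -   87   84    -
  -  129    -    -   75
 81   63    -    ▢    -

Row 2 is complete and sums to 465; that is the magic constant.
Using column 2: 72 + 96 + 129 + 63 + ? → (3,2) = 465 − 360 = 105.
The remaining cell in anti-diagonal is (1,5) = 465 − 357 = 108.
Row 1 must total 465; the given cells sum to 375, so (1,1) = 90.
The remaining cell in row 3 is (3,5) = 465 − 399 = 66.
Column 1: 90 + 114 + 123 + 81 + ? = 465, so (4,1) = 57.
Column 5 must total 465; the given cells sum to 366, so (5,5) = 99.
The remaining cell in main diagonal is (4,4) = 465 − 372 = 93.
Row 4: 57 + 129 + 93 + 75 + ? = 465, so (4,3) = 111.
Column 3 must total 465; the given cells sum to 345, so (5,3) = 120.
Column 4 needs 465; the known cells sum to 363, so (5,4) = 102.

102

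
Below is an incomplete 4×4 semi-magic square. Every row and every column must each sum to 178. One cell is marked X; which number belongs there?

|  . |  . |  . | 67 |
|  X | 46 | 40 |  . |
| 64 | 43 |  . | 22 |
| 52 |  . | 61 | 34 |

Row 3 must total 178; the given cells sum to 129, so (3,3) = 49.
Row 4: 52 + 61 + 34 + ? = 178, so (4,2) = 31.
Column 2 must total 178; the given cells sum to 120, so (1,2) = 58.
Column 3 must total 178; the given cells sum to 150, so (1,3) = 28.
The remaining cell in column 4 is (2,4) = 178 − 123 = 55.
Row 1 must total 178; the given cells sum to 153, so (1,1) = 25.
From row 2, 178 − (46 + 40 + 55) gives (2,1) = 37.

37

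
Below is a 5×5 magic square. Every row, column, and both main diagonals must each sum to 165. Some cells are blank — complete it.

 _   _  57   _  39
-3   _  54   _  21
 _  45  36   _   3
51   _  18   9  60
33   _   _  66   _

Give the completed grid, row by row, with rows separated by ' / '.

15 6 57 48 39 / -3 63 54 30 21 / 69 45 36 12 3 / 51 27 18 9 60 / 33 24 0 66 42

The remaining cell in row 4 is (4,2) = 165 − 138 = 27.
The remaining cell in column 3 is (5,3) = 165 − 165 = 0.
Using column 5: 39 + 21 + 3 + 60 + ? → (5,5) = 165 − 123 = 42.
Anti-diagonal needs 165; the known cells sum to 135, so (2,4) = 30.
Row 2 needs 165; the known cells sum to 102, so (2,2) = 63.
Using row 5: 33 + 0 + 66 + 42 + ? → (5,2) = 165 − 141 = 24.
Column 2 needs 165; the known cells sum to 159, so (1,2) = 6.
From main diagonal, 165 − (63 + 36 + 9 + 42) gives (1,1) = 15.
The remaining cell in row 1 is (1,4) = 165 − 117 = 48.
The remaining cell in column 1 is (3,1) = 165 − 96 = 69.
Column 4: 48 + 30 + 9 + 66 + ? = 165, so (3,4) = 12.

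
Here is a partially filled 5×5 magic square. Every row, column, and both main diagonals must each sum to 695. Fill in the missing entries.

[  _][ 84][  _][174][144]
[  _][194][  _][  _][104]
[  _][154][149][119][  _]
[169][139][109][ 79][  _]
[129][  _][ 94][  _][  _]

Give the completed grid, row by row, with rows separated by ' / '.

114 84 179 174 144 / 99 194 164 134 104 / 184 154 149 119 89 / 169 139 109 79 199 / 129 124 94 189 159

The remaining cell in row 4 is (4,5) = 695 − 496 = 199.
Column 2: 84 + 194 + 154 + 139 + ? = 695, so (5,2) = 124.
Anti-diagonal must total 695; the given cells sum to 561, so (2,4) = 134.
From column 4, 695 − (174 + 134 + 119 + 79) gives (5,4) = 189.
Row 5 needs 695; the known cells sum to 536, so (5,5) = 159.
Column 5: 144 + 104 + 199 + 159 + ? = 695, so (3,5) = 89.
Main diagonal: 194 + 149 + 79 + 159 + ? = 695, so (1,1) = 114.
Row 1 needs 695; the known cells sum to 516, so (1,3) = 179.
Row 3: 154 + 149 + 119 + 89 + ? = 695, so (3,1) = 184.
Column 1 needs 695; the known cells sum to 596, so (2,1) = 99.
Column 3 needs 695; the known cells sum to 531, so (2,3) = 164.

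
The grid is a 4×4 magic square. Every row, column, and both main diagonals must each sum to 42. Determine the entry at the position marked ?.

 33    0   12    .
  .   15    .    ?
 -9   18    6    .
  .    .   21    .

30

From row 1, 42 − (33 + 0 + 12) gives (1,4) = -3.
Row 3 needs 42; the known cells sum to 15, so (3,4) = 27.
From column 2, 42 − (0 + 15 + 18) gives (4,2) = 9.
Using column 3: 12 + 6 + 21 + ? → (2,3) = 42 − 39 = 3.
Using main diagonal: 33 + 15 + 6 + ? → (4,4) = 42 − 54 = -12.
Using anti-diagonal: -3 + 3 + 18 + ? → (4,1) = 42 − 18 = 24.
From column 1, 42 − (33 + (-9) + 24) gives (2,1) = -6.
The remaining cell in column 4 is (2,4) = 42 − 12 = 30.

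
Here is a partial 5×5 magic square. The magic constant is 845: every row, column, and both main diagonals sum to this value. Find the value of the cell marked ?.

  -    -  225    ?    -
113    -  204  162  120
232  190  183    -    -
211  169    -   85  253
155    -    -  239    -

Row 2: 113 + 204 + 162 + 120 + ? = 845, so (2,2) = 246.
The remaining cell in row 4 is (4,3) = 845 − 718 = 127.
Column 1 needs 845; the known cells sum to 711, so (1,1) = 134.
The remaining cell in column 3 is (5,3) = 845 − 739 = 106.
Main diagonal needs 845; the known cells sum to 648, so (5,5) = 197.
From anti-diagonal, 845 − (162 + 183 + 169 + 155) gives (1,5) = 176.
Row 5 must total 845; the given cells sum to 697, so (5,2) = 148.
From column 2, 845 − (246 + 190 + 169 + 148) gives (1,2) = 92.
The remaining cell in column 5 is (3,5) = 845 − 746 = 99.
Using row 1: 134 + 92 + 225 + 176 + ? → (1,4) = 845 − 627 = 218.

218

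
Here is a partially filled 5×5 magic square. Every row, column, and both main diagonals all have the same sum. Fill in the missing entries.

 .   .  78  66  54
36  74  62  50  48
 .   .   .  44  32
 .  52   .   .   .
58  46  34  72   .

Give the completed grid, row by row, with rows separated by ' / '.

42 30 78 66 54 / 36 74 62 50 48 / 70 68 56 44 32 / 64 52 40 38 76 / 58 46 34 72 60

Row 2 is already complete: 36 + 74 + 62 + 50 + 48 = 270, so that is the magic constant.
Row 5: 58 + 46 + 34 + 72 + ? = 270, so (5,5) = 60.
Using column 4: 66 + 50 + 44 + 72 + ? → (4,4) = 270 − 232 = 38.
From column 5, 270 − (54 + 48 + 32 + 60) gives (4,5) = 76.
Anti-diagonal: 54 + 50 + 52 + 58 + ? = 270, so (3,3) = 56.
Column 3: 78 + 62 + 56 + 34 + ? = 270, so (4,3) = 40.
Main diagonal must total 270; the given cells sum to 228, so (1,1) = 42.
The remaining cell in row 1 is (1,2) = 270 − 240 = 30.
Row 4 must total 270; the given cells sum to 206, so (4,1) = 64.
Column 1: 42 + 36 + 64 + 58 + ? = 270, so (3,1) = 70.
The remaining cell in column 2 is (3,2) = 270 − 202 = 68.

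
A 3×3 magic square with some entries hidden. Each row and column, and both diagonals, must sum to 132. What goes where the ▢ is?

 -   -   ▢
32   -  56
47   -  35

Row 2: 32 + 56 + ? = 132, so (2,2) = 44.
Using row 3: 47 + 35 + ? → (3,2) = 132 − 82 = 50.
The remaining cell in column 1 is (1,1) = 132 − 79 = 53.
Using column 2: 44 + 50 + ? → (1,2) = 132 − 94 = 38.
Column 3 needs 132; the known cells sum to 91, so (1,3) = 41.

41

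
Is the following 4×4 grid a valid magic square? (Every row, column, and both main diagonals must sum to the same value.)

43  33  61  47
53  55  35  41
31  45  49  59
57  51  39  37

Yes

Row 1: 43 + 33 + 61 + 47 = 184.
Row 2: 53 + 55 + 35 + 41 = 184.
Row 3: 31 + 45 + 49 + 59 = 184.
Row 4: 57 + 51 + 39 + 37 = 184.
Column 1: 43 + 53 + 31 + 57 = 184.
Column 2: 33 + 55 + 45 + 51 = 184.
Column 3: 61 + 35 + 49 + 39 = 184.
Column 4: 47 + 41 + 59 + 37 = 184.
Main diagonal: 43 + 55 + 49 + 37 = 184.
Anti-diagonal: 47 + 35 + 45 + 57 = 184.
All lines sum to 184.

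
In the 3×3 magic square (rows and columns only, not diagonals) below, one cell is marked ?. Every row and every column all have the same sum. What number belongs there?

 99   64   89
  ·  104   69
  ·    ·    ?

Row 1 is complete and sums to 252; that is the magic constant.
Row 2 needs 252; the known cells sum to 173, so (2,1) = 79.
Column 1 needs 252; the known cells sum to 178, so (3,1) = 74.
Using column 2: 64 + 104 + ? → (3,2) = 252 − 168 = 84.
Column 3 needs 252; the known cells sum to 158, so (3,3) = 94.

94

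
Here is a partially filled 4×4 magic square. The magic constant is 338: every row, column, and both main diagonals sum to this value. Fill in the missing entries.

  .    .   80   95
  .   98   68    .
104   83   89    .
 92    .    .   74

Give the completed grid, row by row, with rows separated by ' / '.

Row 3 must total 338; the given cells sum to 276, so (3,4) = 62.
From column 3, 338 − (80 + 68 + 89) gives (4,3) = 101.
The remaining cell in column 4 is (2,4) = 338 − 231 = 107.
Using main diagonal: 98 + 89 + 74 + ? → (1,1) = 338 − 261 = 77.
From row 1, 338 − (77 + 80 + 95) gives (1,2) = 86.
From row 2, 338 − (98 + 68 + 107) gives (2,1) = 65.
Row 4 needs 338; the known cells sum to 267, so (4,2) = 71.

77 86 80 95 / 65 98 68 107 / 104 83 89 62 / 92 71 101 74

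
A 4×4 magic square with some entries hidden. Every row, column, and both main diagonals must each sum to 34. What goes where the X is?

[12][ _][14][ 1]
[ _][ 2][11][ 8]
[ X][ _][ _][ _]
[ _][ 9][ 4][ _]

From row 1, 34 − (12 + 14 + 1) gives (1,2) = 7.
The remaining cell in row 2 is (2,1) = 34 − 21 = 13.
Column 2 needs 34; the known cells sum to 18, so (3,2) = 16.
Column 3 must total 34; the given cells sum to 29, so (3,3) = 5.
Main diagonal must total 34; the given cells sum to 19, so (4,4) = 15.
The remaining cell in anti-diagonal is (4,1) = 34 − 28 = 6.
Column 1 needs 34; the known cells sum to 31, so (3,1) = 3.

3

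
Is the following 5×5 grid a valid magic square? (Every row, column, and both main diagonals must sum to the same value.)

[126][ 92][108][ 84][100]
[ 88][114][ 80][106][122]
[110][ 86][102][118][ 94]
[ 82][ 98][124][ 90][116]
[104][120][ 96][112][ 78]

Yes

Row 1: 126 + 92 + 108 + 84 + 100 = 510.
Row 2: 88 + 114 + 80 + 106 + 122 = 510.
Row 3: 110 + 86 + 102 + 118 + 94 = 510.
Row 4: 82 + 98 + 124 + 90 + 116 = 510.
Row 5: 104 + 120 + 96 + 112 + 78 = 510.
Column 1: 126 + 88 + 110 + 82 + 104 = 510.
Column 2: 92 + 114 + 86 + 98 + 120 = 510.
Column 3: 108 + 80 + 102 + 124 + 96 = 510.
Column 4: 84 + 106 + 118 + 90 + 112 = 510.
Column 5: 100 + 122 + 94 + 116 + 78 = 510.
Main diagonal: 126 + 114 + 102 + 90 + 78 = 510.
Anti-diagonal: 100 + 106 + 102 + 98 + 104 = 510.
All lines sum to 510.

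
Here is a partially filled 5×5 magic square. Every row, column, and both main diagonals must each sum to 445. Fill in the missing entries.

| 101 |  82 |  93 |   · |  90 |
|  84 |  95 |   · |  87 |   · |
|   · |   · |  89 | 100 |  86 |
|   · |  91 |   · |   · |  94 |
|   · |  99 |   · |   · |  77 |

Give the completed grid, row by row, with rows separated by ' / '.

Using row 1: 101 + 82 + 93 + 90 + ? → (1,4) = 445 − 366 = 79.
Column 2 must total 445; the given cells sum to 367, so (3,2) = 78.
From column 5, 445 − (90 + 86 + 94 + 77) gives (2,5) = 98.
From main diagonal, 445 − (101 + 95 + 89 + 77) gives (4,4) = 83.
From anti-diagonal, 445 − (90 + 87 + 89 + 91) gives (5,1) = 88.
The remaining cell in row 2 is (2,3) = 445 − 364 = 81.
Row 3 needs 445; the known cells sum to 353, so (3,1) = 92.
The remaining cell in column 1 is (4,1) = 445 − 365 = 80.
The remaining cell in column 4 is (5,4) = 445 − 349 = 96.
Using row 4: 80 + 91 + 83 + 94 + ? → (4,3) = 445 − 348 = 97.
Using row 5: 88 + 99 + 96 + 77 + ? → (5,3) = 445 − 360 = 85.

101 82 93 79 90 / 84 95 81 87 98 / 92 78 89 100 86 / 80 91 97 83 94 / 88 99 85 96 77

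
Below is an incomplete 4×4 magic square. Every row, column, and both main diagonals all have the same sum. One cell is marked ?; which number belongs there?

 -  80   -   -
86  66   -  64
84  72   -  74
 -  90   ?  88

68

Column 2 is complete and sums to 308; that is the magic constant.
Row 2 needs 308; the known cells sum to 216, so (2,3) = 92.
The remaining cell in row 3 is (3,3) = 308 − 230 = 78.
Using column 4: 64 + 74 + 88 + ? → (1,4) = 308 − 226 = 82.
The remaining cell in main diagonal is (1,1) = 308 − 232 = 76.
From anti-diagonal, 308 − (82 + 92 + 72) gives (4,1) = 62.
From row 1, 308 − (76 + 80 + 82) gives (1,3) = 70.
The remaining cell in row 4 is (4,3) = 308 − 240 = 68.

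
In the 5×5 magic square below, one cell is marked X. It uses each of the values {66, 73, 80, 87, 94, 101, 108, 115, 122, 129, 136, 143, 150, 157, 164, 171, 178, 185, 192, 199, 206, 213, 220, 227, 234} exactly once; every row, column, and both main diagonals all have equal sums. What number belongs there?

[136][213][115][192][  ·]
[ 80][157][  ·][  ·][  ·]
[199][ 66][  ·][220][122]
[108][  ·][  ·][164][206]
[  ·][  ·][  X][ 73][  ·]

171

The 25 entries sum to 3750, so each line sums to 3750/5 = 750.
Using row 1: 136 + 213 + 115 + 192 + ? → (1,5) = 750 − 656 = 94.
Using row 3: 199 + 66 + 220 + 122 + ? → (3,3) = 750 − 607 = 143.
From column 1, 750 − (136 + 80 + 199 + 108) gives (5,1) = 227.
Column 4: 192 + 220 + 164 + 73 + ? = 750, so (2,4) = 101.
Main diagonal must total 750; the given cells sum to 600, so (5,5) = 150.
The remaining cell in anti-diagonal is (4,2) = 750 − 565 = 185.
From row 4, 750 − (108 + 185 + 164 + 206) gives (4,3) = 87.
Column 2 needs 750; the known cells sum to 621, so (5,2) = 129.
Column 5 needs 750; the known cells sum to 572, so (2,5) = 178.
Row 2: 80 + 157 + 101 + 178 + ? = 750, so (2,3) = 234.
From row 5, 750 − (227 + 129 + 73 + 150) gives (5,3) = 171.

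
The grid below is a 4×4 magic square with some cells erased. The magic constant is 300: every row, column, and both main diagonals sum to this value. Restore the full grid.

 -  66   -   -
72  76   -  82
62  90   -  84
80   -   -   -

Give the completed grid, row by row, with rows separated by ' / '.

86 66 88 60 / 72 76 70 82 / 62 90 64 84 / 80 68 78 74

The remaining cell in row 2 is (2,3) = 300 − 230 = 70.
The remaining cell in row 3 is (3,3) = 300 − 236 = 64.
The remaining cell in column 1 is (1,1) = 300 − 214 = 86.
Using column 2: 66 + 76 + 90 + ? → (4,2) = 300 − 232 = 68.
Main diagonal needs 300; the known cells sum to 226, so (4,4) = 74.
Anti-diagonal must total 300; the given cells sum to 240, so (1,4) = 60.
Row 1 needs 300; the known cells sum to 212, so (1,3) = 88.
Using row 4: 80 + 68 + 74 + ? → (4,3) = 300 − 222 = 78.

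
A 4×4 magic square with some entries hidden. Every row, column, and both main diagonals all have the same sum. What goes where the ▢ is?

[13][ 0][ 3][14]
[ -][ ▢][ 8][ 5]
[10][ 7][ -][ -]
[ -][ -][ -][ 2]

11

Row 1 is complete and sums to 30; that is the magic constant.
Column 4 needs 30; the known cells sum to 21, so (3,4) = 9.
Using anti-diagonal: 14 + 8 + 7 + ? → (4,1) = 30 − 29 = 1.
From row 3, 30 − (10 + 7 + 9) gives (3,3) = 4.
From column 1, 30 − (13 + 10 + 1) gives (2,1) = 6.
From column 3, 30 − (3 + 8 + 4) gives (4,3) = 15.
From main diagonal, 30 − (13 + 4 + 2) gives (2,2) = 11.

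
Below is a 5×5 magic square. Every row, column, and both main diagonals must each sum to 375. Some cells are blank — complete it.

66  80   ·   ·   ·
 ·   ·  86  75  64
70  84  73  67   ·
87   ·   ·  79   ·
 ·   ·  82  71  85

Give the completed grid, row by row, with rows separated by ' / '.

66 80 69 83 77 / 78 72 86 75 64 / 70 84 73 67 81 / 87 76 65 79 68 / 74 63 82 71 85

The remaining cell in row 3 is (3,5) = 375 − 294 = 81.
From column 4, 375 − (75 + 67 + 79 + 71) gives (1,4) = 83.
The remaining cell in main diagonal is (2,2) = 375 − 303 = 72.
Row 2 needs 375; the known cells sum to 297, so (2,1) = 78.
From column 1, 375 − (66 + 78 + 70 + 87) gives (5,1) = 74.
Row 5: 74 + 82 + 71 + 85 + ? = 375, so (5,2) = 63.
The remaining cell in column 2 is (4,2) = 375 − 299 = 76.
Anti-diagonal: 75 + 73 + 76 + 74 + ? = 375, so (1,5) = 77.
From row 1, 375 − (66 + 80 + 83 + 77) gives (1,3) = 69.
Column 3 must total 375; the given cells sum to 310, so (4,3) = 65.
The remaining cell in column 5 is (4,5) = 375 − 307 = 68.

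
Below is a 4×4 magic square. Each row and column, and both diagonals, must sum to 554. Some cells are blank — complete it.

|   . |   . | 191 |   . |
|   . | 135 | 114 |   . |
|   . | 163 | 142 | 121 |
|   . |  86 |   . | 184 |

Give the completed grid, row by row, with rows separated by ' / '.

From row 3, 554 − (163 + 142 + 121) gives (3,1) = 128.
Using column 2: 135 + 163 + 86 + ? → (1,2) = 554 − 384 = 170.
Column 3 needs 554; the known cells sum to 447, so (4,3) = 107.
Main diagonal must total 554; the given cells sum to 461, so (1,1) = 93.
The remaining cell in row 1 is (1,4) = 554 − 454 = 100.
From row 4, 554 − (86 + 107 + 184) gives (4,1) = 177.
Column 1 needs 554; the known cells sum to 398, so (2,1) = 156.
Using column 4: 100 + 121 + 184 + ? → (2,4) = 554 − 405 = 149.

93 170 191 100 / 156 135 114 149 / 128 163 142 121 / 177 86 107 184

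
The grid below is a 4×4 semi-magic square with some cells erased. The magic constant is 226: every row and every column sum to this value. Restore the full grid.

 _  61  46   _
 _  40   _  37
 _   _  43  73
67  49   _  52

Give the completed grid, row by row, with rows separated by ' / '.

Row 4 must total 226; the given cells sum to 168, so (4,3) = 58.
From column 2, 226 − (61 + 40 + 49) gives (3,2) = 76.
From column 3, 226 − (46 + 43 + 58) gives (2,3) = 79.
The remaining cell in column 4 is (1,4) = 226 − 162 = 64.
From row 1, 226 − (61 + 46 + 64) gives (1,1) = 55.
Using row 2: 40 + 79 + 37 + ? → (2,1) = 226 − 156 = 70.
The remaining cell in row 3 is (3,1) = 226 − 192 = 34.

55 61 46 64 / 70 40 79 37 / 34 76 43 73 / 67 49 58 52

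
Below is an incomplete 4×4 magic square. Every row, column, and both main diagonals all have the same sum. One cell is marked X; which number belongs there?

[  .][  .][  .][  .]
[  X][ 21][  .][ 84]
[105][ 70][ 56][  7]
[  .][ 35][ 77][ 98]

42

Row 3 is complete and sums to 238; that is the magic constant.
The remaining cell in row 4 is (4,1) = 238 − 210 = 28.
Using column 2: 21 + 70 + 35 + ? → (1,2) = 238 − 126 = 112.
From column 4, 238 − (84 + 7 + 98) gives (1,4) = 49.
From main diagonal, 238 − (21 + 56 + 98) gives (1,1) = 63.
Anti-diagonal needs 238; the known cells sum to 147, so (2,3) = 91.
Row 1 must total 238; the given cells sum to 224, so (1,3) = 14.
Row 2 must total 238; the given cells sum to 196, so (2,1) = 42.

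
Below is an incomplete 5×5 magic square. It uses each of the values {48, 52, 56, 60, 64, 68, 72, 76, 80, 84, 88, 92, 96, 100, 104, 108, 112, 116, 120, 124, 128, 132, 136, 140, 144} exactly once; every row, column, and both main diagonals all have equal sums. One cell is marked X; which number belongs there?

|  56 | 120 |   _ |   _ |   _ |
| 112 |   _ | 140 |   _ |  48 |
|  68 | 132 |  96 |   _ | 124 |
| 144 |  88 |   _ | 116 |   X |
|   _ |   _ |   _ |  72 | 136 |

The 25 entries sum to 2400, so each line sums to 2400/5 = 480.
Row 3 needs 480; the known cells sum to 420, so (3,4) = 60.
Column 1 must total 480; the given cells sum to 380, so (5,1) = 100.
Main diagonal: 56 + 96 + 116 + 136 + ? = 480, so (2,2) = 76.
The remaining cell in row 2 is (2,4) = 480 − 376 = 104.
Using column 2: 120 + 76 + 132 + 88 + ? → (5,2) = 480 − 416 = 64.
Using column 4: 104 + 60 + 116 + 72 + ? → (1,4) = 480 − 352 = 128.
The remaining cell in anti-diagonal is (1,5) = 480 − 388 = 92.
From row 1, 480 − (56 + 120 + 128 + 92) gives (1,3) = 84.
Row 5: 100 + 64 + 72 + 136 + ? = 480, so (5,3) = 108.
The remaining cell in column 3 is (4,3) = 480 − 428 = 52.
Column 5: 92 + 48 + 124 + 136 + ? = 480, so (4,5) = 80.

80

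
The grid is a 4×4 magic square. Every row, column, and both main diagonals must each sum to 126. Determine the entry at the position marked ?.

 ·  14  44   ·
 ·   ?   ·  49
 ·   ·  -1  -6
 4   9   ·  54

34

From row 4, 126 − (4 + 9 + 54) gives (4,3) = 59.
From column 3, 126 − (44 + (-1) + 59) gives (2,3) = 24.
Column 4 needs 126; the known cells sum to 97, so (1,4) = 29.
Anti-diagonal needs 126; the known cells sum to 57, so (3,2) = 69.
From row 1, 126 − (14 + 44 + 29) gives (1,1) = 39.
Row 3: 69 + (-1) + (-6) + ? = 126, so (3,1) = 64.
Column 1: 39 + 64 + 4 + ? = 126, so (2,1) = 19.
From column 2, 126 − (14 + 69 + 9) gives (2,2) = 34.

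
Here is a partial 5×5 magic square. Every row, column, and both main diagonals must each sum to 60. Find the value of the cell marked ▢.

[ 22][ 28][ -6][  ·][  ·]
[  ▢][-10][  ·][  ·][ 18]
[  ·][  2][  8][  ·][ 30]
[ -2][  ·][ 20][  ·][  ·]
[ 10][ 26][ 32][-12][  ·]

34

Row 5 must total 60; the given cells sum to 56, so (5,5) = 4.
Column 2: 28 + (-10) + 2 + 26 + ? = 60, so (4,2) = 14.
Using column 3: -6 + 8 + 20 + 32 + ? → (2,3) = 60 − 54 = 6.
Main diagonal needs 60; the known cells sum to 24, so (4,4) = 36.
Row 4 must total 60; the given cells sum to 68, so (4,5) = -8.
Column 5 must total 60; the given cells sum to 44, so (1,5) = 16.
Anti-diagonal must total 60; the given cells sum to 48, so (2,4) = 12.
Row 1 must total 60; the given cells sum to 60, so (1,4) = 0.
Row 2 needs 60; the known cells sum to 26, so (2,1) = 34.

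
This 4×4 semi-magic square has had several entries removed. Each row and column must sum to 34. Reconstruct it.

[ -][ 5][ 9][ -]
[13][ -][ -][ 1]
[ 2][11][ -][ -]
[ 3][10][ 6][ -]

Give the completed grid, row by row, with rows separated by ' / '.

16 5 9 4 / 13 8 12 1 / 2 11 7 14 / 3 10 6 15

Using row 4: 3 + 10 + 6 + ? → (4,4) = 34 − 19 = 15.
Column 1 must total 34; the given cells sum to 18, so (1,1) = 16.
The remaining cell in column 2 is (2,2) = 34 − 26 = 8.
The remaining cell in row 1 is (1,4) = 34 − 30 = 4.
Using row 2: 13 + 8 + 1 + ? → (2,3) = 34 − 22 = 12.
The remaining cell in column 3 is (3,3) = 34 − 27 = 7.
Column 4 needs 34; the known cells sum to 20, so (3,4) = 14.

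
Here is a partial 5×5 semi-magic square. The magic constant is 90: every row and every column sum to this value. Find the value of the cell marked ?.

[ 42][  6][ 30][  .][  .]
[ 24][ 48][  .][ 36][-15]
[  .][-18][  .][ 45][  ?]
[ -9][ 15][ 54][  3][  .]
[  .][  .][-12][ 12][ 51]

9

The remaining cell in row 2 is (2,3) = 90 − 93 = -3.
Row 4 must total 90; the given cells sum to 63, so (4,5) = 27.
Using column 2: 6 + 48 + (-18) + 15 + ? → (5,2) = 90 − 51 = 39.
Column 3 must total 90; the given cells sum to 69, so (3,3) = 21.
Column 4 needs 90; the known cells sum to 96, so (1,4) = -6.
From row 1, 90 − (42 + 6 + 30 + (-6)) gives (1,5) = 18.
Using row 5: 39 + (-12) + 12 + 51 + ? → (5,1) = 90 − 90 = 0.
From column 1, 90 − (42 + 24 + (-9) + 0) gives (3,1) = 33.
The remaining cell in column 5 is (3,5) = 90 − 81 = 9.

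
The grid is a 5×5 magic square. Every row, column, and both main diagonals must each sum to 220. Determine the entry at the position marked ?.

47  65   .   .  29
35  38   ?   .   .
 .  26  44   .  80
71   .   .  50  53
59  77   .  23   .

Column 1 must total 220; the given cells sum to 212, so (3,1) = 8.
The remaining cell in column 2 is (4,2) = 220 − 206 = 14.
Main diagonal must total 220; the given cells sum to 179, so (5,5) = 41.
Anti-diagonal needs 220; the known cells sum to 146, so (2,4) = 74.
Row 3 needs 220; the known cells sum to 158, so (3,4) = 62.
From row 4, 220 − (71 + 14 + 50 + 53) gives (4,3) = 32.
Row 5 needs 220; the known cells sum to 200, so (5,3) = 20.
Column 4 must total 220; the given cells sum to 209, so (1,4) = 11.
The remaining cell in column 5 is (2,5) = 220 − 203 = 17.
Row 1 must total 220; the given cells sum to 152, so (1,3) = 68.
The remaining cell in row 2 is (2,3) = 220 − 164 = 56.

56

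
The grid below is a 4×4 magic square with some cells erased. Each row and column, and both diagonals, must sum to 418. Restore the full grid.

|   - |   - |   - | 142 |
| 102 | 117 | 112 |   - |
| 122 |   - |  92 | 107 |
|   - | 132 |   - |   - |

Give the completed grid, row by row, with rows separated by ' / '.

From row 2, 418 − (102 + 117 + 112) gives (2,4) = 87.
Using row 3: 122 + 92 + 107 + ? → (3,2) = 418 − 321 = 97.
Column 2 needs 418; the known cells sum to 346, so (1,2) = 72.
Column 4: 142 + 87 + 107 + ? = 418, so (4,4) = 82.
Main diagonal needs 418; the known cells sum to 291, so (1,1) = 127.
Using anti-diagonal: 142 + 112 + 97 + ? → (4,1) = 418 − 351 = 67.
Row 1 needs 418; the known cells sum to 341, so (1,3) = 77.
From row 4, 418 − (67 + 132 + 82) gives (4,3) = 137.

127 72 77 142 / 102 117 112 87 / 122 97 92 107 / 67 132 137 82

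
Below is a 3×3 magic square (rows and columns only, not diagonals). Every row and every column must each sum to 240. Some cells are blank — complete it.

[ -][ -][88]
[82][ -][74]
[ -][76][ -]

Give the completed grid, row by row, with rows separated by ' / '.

The remaining cell in row 2 is (2,2) = 240 − 156 = 84.
The remaining cell in column 2 is (1,2) = 240 − 160 = 80.
The remaining cell in column 3 is (3,3) = 240 − 162 = 78.
Using row 1: 80 + 88 + ? → (1,1) = 240 − 168 = 72.
Row 3 needs 240; the known cells sum to 154, so (3,1) = 86.

72 80 88 / 82 84 74 / 86 76 78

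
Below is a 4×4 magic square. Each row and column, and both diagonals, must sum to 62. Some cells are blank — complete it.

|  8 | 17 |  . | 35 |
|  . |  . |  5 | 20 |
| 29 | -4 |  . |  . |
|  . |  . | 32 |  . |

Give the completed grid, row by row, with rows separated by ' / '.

8 17 2 35 / -1 38 5 20 / 29 -4 23 14 / 26 11 32 -7

Row 1: 8 + 17 + 35 + ? = 62, so (1,3) = 2.
Column 3 must total 62; the given cells sum to 39, so (3,3) = 23.
Anti-diagonal: 35 + 5 + (-4) + ? = 62, so (4,1) = 26.
From row 3, 62 − (29 + (-4) + 23) gives (3,4) = 14.
Column 1: 8 + 29 + 26 + ? = 62, so (2,1) = -1.
The remaining cell in column 4 is (4,4) = 62 − 69 = -7.
Main diagonal needs 62; the known cells sum to 24, so (2,2) = 38.
Row 4 needs 62; the known cells sum to 51, so (4,2) = 11.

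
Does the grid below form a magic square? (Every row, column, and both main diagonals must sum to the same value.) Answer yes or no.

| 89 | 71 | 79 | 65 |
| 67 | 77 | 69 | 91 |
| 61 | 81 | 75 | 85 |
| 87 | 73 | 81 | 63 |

Row 1: 89 + 71 + 79 + 65 = 304.
Row 2: 67 + 77 + 69 + 91 = 304.
Row 3: 61 + 81 + 75 + 85 = 302.
Row 4: 87 + 73 + 81 + 63 = 304.
Column 1: 89 + 67 + 61 + 87 = 304.
Column 2: 71 + 77 + 81 + 73 = 302.
Column 3: 79 + 69 + 75 + 81 = 304.
Column 4: 65 + 91 + 85 + 63 = 304.
Main diagonal: 89 + 77 + 75 + 63 = 304.
Anti-diagonal: 65 + 69 + 81 + 87 = 302.

No — row 3 sums to 302 but column 1 sums to 304.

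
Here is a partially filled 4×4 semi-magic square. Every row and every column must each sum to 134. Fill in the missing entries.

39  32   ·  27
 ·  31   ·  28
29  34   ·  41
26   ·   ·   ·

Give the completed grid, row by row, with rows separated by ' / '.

39 32 36 27 / 40 31 35 28 / 29 34 30 41 / 26 37 33 38

Using row 1: 39 + 32 + 27 + ? → (1,3) = 134 − 98 = 36.
Row 3 must total 134; the given cells sum to 104, so (3,3) = 30.
Using column 1: 39 + 29 + 26 + ? → (2,1) = 134 − 94 = 40.
Column 2: 32 + 31 + 34 + ? = 134, so (4,2) = 37.
Column 4: 27 + 28 + 41 + ? = 134, so (4,4) = 38.
Row 2 needs 134; the known cells sum to 99, so (2,3) = 35.
Row 4: 26 + 37 + 38 + ? = 134, so (4,3) = 33.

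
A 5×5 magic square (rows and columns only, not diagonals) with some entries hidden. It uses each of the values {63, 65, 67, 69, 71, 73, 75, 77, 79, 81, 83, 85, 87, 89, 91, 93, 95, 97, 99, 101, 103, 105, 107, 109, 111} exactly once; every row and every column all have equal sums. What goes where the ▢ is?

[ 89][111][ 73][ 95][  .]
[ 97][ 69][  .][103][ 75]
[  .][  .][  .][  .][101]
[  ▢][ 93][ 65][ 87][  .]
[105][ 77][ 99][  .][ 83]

The 25 entries sum to 2175, so each line sums to 2175/5 = 435.
From row 1, 435 − (89 + 111 + 73 + 95) gives (1,5) = 67.
Using row 2: 97 + 69 + 103 + 75 + ? → (2,3) = 435 − 344 = 91.
Using row 5: 105 + 77 + 99 + 83 + ? → (5,4) = 435 − 364 = 71.
Column 2 must total 435; the given cells sum to 350, so (3,2) = 85.
Column 3: 73 + 91 + 65 + 99 + ? = 435, so (3,3) = 107.
The remaining cell in column 4 is (3,4) = 435 − 356 = 79.
Column 5 must total 435; the given cells sum to 326, so (4,5) = 109.
Row 3: 85 + 107 + 79 + 101 + ? = 435, so (3,1) = 63.
From row 4, 435 − (93 + 65 + 87 + 109) gives (4,1) = 81.

81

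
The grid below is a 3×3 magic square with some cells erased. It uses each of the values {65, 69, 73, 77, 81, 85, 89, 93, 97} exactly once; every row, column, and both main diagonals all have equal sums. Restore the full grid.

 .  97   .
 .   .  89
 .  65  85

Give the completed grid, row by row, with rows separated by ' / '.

77 97 69 / 73 81 89 / 93 65 85

The 9 entries sum to 729, so each line sums to 729/3 = 243.
From row 3, 243 − (65 + 85) gives (3,1) = 93.
Column 2 needs 243; the known cells sum to 162, so (2,2) = 81.
The remaining cell in column 3 is (1,3) = 243 − 174 = 69.
Using main diagonal: 81 + 85 + ? → (1,1) = 243 − 166 = 77.
Row 2 must total 243; the given cells sum to 170, so (2,1) = 73.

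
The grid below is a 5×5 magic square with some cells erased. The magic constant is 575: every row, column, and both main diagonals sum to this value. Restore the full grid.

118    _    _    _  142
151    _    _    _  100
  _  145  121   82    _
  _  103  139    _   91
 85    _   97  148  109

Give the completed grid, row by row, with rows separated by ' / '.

118 79 130 106 142 / 151 112 88 124 100 / 94 145 121 82 133 / 127 103 139 115 91 / 85 136 97 148 109

Row 5 needs 575; the known cells sum to 439, so (5,2) = 136.
Using column 5: 142 + 100 + 91 + 109 + ? → (3,5) = 575 − 442 = 133.
Anti-diagonal needs 575; the known cells sum to 451, so (2,4) = 124.
From row 3, 575 − (145 + 121 + 82 + 133) gives (3,1) = 94.
The remaining cell in column 1 is (4,1) = 575 − 448 = 127.
Row 4: 127 + 103 + 139 + 91 + ? = 575, so (4,4) = 115.
The remaining cell in column 4 is (1,4) = 575 − 469 = 106.
Main diagonal needs 575; the known cells sum to 463, so (2,2) = 112.
Row 2: 151 + 112 + 124 + 100 + ? = 575, so (2,3) = 88.
Column 2: 112 + 145 + 103 + 136 + ? = 575, so (1,2) = 79.
Using column 3: 88 + 121 + 139 + 97 + ? → (1,3) = 575 − 445 = 130.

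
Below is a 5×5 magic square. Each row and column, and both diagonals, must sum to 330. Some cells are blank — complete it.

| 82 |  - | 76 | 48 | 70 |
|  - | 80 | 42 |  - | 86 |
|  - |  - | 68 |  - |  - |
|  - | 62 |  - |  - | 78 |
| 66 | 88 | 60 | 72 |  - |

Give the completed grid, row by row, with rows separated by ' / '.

82 54 76 48 70 / 58 80 42 64 86 / 74 46 68 90 52 / 50 62 84 56 78 / 66 88 60 72 44

Row 1 needs 330; the known cells sum to 276, so (1,2) = 54.
Row 5 must total 330; the given cells sum to 286, so (5,5) = 44.
Column 2 must total 330; the given cells sum to 284, so (3,2) = 46.
From column 3, 330 − (76 + 42 + 68 + 60) gives (4,3) = 84.
Using column 5: 70 + 86 + 78 + 44 + ? → (3,5) = 330 − 278 = 52.
Main diagonal: 82 + 80 + 68 + 44 + ? = 330, so (4,4) = 56.
Anti-diagonal needs 330; the known cells sum to 266, so (2,4) = 64.
Row 2 must total 330; the given cells sum to 272, so (2,1) = 58.
Row 4: 62 + 84 + 56 + 78 + ? = 330, so (4,1) = 50.
From column 1, 330 − (82 + 58 + 50 + 66) gives (3,1) = 74.
Column 4: 48 + 64 + 56 + 72 + ? = 330, so (3,4) = 90.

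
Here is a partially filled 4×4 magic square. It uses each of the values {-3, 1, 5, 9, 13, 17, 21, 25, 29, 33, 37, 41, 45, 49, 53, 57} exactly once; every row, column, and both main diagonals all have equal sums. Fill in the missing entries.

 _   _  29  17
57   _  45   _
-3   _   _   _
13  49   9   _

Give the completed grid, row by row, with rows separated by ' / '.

The 16 entries sum to 432, so each line sums to 432/4 = 108.
The remaining cell in row 4 is (4,4) = 108 − 71 = 37.
From column 1, 108 − (57 + (-3) + 13) gives (1,1) = 41.
Using column 3: 29 + 45 + 9 + ? → (3,3) = 108 − 83 = 25.
Using main diagonal: 41 + 25 + 37 + ? → (2,2) = 108 − 103 = 5.
Anti-diagonal must total 108; the given cells sum to 75, so (3,2) = 33.
The remaining cell in row 1 is (1,2) = 108 − 87 = 21.
Row 2 must total 108; the given cells sum to 107, so (2,4) = 1.
Row 3 needs 108; the known cells sum to 55, so (3,4) = 53.

41 21 29 17 / 57 5 45 1 / -3 33 25 53 / 13 49 9 37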